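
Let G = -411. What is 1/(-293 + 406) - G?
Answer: 46444/113 ≈ 411.01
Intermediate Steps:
1/(-293 + 406) - G = 1/(-293 + 406) - 1*(-411) = 1/113 + 411 = 46444/113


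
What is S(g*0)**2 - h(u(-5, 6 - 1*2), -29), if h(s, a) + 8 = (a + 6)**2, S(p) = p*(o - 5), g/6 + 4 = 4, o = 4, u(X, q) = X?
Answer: -521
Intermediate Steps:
g = 0 (g = -24 + 6*4 = -24 + 24 = 0)
S(p) = -p (S(p) = p*(4 - 5) = p*(-1) = -p)
h(s, a) = -8 + (6 + a)**2 (h(s, a) = -8 + (a + 6)**2 = -8 + (6 + a)**2)
S(g*0)**2 - h(u(-5, 6 - 1*2), -29) = (-0*0)**2 - (-8 + (6 - 29)**2) = (-1*0)**2 - (-8 + (-23)**2) = 0**2 - (-8 + 529) = 0 - 1*521 = 0 - 521 = -521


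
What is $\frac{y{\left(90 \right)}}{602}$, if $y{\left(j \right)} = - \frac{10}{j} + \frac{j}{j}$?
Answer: $\frac{4}{2709} \approx 0.0014766$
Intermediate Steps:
$y{\left(j \right)} = 1 - \frac{10}{j}$ ($y{\left(j \right)} = - \frac{10}{j} + 1 = 1 - \frac{10}{j}$)
$\frac{y{\left(90 \right)}}{602} = \frac{\frac{1}{90} \left(-10 + 90\right)}{602} = \frac{1}{90} \cdot 80 \cdot \frac{1}{602} = \frac{8}{9} \cdot \frac{1}{602} = \frac{4}{2709}$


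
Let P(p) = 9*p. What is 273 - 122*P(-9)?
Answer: 10155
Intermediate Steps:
273 - 122*P(-9) = 273 - 1098*(-9) = 273 - 122*(-81) = 273 + 9882 = 10155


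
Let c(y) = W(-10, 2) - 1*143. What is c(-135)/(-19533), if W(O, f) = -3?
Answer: 146/19533 ≈ 0.0074745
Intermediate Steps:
c(y) = -146 (c(y) = -3 - 1*143 = -3 - 143 = -146)
c(-135)/(-19533) = -146/(-19533) = -146*(-1/19533) = 146/19533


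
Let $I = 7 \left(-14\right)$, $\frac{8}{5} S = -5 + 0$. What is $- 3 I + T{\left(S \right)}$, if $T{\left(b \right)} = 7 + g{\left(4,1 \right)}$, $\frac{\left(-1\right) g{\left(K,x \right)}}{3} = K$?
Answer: $289$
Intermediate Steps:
$S = - \frac{25}{8}$ ($S = \frac{5 \left(-5 + 0\right)}{8} = \frac{5}{8} \left(-5\right) = - \frac{25}{8} \approx -3.125$)
$g{\left(K,x \right)} = - 3 K$
$I = -98$
$T{\left(b \right)} = -5$ ($T{\left(b \right)} = 7 - 12 = -5$)
$- 3 I + T{\left(S \right)} = \left(-3\right) \left(-98\right) - 5 = 294 - 5 = 289$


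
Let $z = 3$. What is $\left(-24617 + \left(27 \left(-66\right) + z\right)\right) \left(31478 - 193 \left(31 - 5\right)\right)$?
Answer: $-698438160$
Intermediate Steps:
$\left(-24617 + \left(27 \left(-66\right) + z\right)\right) \left(31478 - 193 \left(31 - 5\right)\right) = \left(-24617 + \left(27 \left(-66\right) + 3\right)\right) \left(31478 - 193 \left(31 - 5\right)\right) = \left(-24617 + \left(-1782 + 3\right)\right) \left(31478 - 5018\right) = \left(-24617 - 1779\right) \left(31478 - 5018\right) = \left(-26396\right) 26460 = -698438160$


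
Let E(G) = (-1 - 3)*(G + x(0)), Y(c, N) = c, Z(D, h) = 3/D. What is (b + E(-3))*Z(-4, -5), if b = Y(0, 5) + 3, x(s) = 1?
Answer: -33/4 ≈ -8.2500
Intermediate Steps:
b = 3 (b = 0 + 3 = 3)
E(G) = -4 - 4*G (E(G) = (-1 - 3)*(G + 1) = -4*(1 + G) = -4 - 4*G)
(b + E(-3))*Z(-4, -5) = (3 + (-4 - 4*(-3)))*(3/(-4)) = (3 + (-4 + 12))*(3*(-¼)) = (3 + 8)*(-¾) = 11*(-¾) = -33/4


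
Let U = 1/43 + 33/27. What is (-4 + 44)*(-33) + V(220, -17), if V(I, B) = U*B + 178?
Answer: -450148/387 ≈ -1163.2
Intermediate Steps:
U = 482/387 (U = 1*(1/43) + 33*(1/27) = 1/43 + 11/9 = 482/387 ≈ 1.2455)
V(I, B) = 178 + 482*B/387 (V(I, B) = 482*B/387 + 178 = 178 + 482*B/387)
(-4 + 44)*(-33) + V(220, -17) = (-4 + 44)*(-33) + (178 + (482/387)*(-17)) = 40*(-33) + (178 - 8194/387) = -1320 + 60692/387 = -450148/387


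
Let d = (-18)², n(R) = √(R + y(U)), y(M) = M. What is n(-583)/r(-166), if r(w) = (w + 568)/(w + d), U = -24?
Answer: 79*I*√607/201 ≈ 9.6833*I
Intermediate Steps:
n(R) = √(-24 + R) (n(R) = √(R - 24) = √(-24 + R))
d = 324
r(w) = (568 + w)/(324 + w) (r(w) = (w + 568)/(w + 324) = (568 + w)/(324 + w))
n(-583)/r(-166) = √(-24 - 583)/(((568 - 166)/(324 - 166))) = √(-607)/((402/158)) = (I*√607)/(((1/158)*402)) = (I*√607)/(201/79) = (I*√607)*(79/201) = 79*I*√607/201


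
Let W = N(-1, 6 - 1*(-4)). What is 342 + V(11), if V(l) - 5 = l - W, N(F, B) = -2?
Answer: 360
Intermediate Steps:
W = -2
V(l) = 7 + l (V(l) = 5 + (l - 1*(-2)) = 5 + (l + 2) = 5 + (2 + l) = 7 + l)
342 + V(11) = 342 + (7 + 11) = 342 + 18 = 360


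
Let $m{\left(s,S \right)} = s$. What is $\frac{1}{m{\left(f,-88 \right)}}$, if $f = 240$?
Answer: $\frac{1}{240} \approx 0.0041667$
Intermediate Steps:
$\frac{1}{m{\left(f,-88 \right)}} = \frac{1}{240}$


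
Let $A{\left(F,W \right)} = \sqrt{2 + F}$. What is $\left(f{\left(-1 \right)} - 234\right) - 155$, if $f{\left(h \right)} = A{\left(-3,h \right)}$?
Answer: $-389 + i \approx -389.0 + 1.0 i$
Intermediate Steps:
$f{\left(h \right)} = i$ ($f{\left(h \right)} = \sqrt{2 - 3} = \sqrt{-1} = i$)
$\left(f{\left(-1 \right)} - 234\right) - 155 = \left(i - 234\right) - 155 = \left(-234 + i\right) - 155 = -389 + i$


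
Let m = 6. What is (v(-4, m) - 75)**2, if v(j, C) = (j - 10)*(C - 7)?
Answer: 3721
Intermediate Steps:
v(j, C) = (-10 + j)*(-7 + C)
(v(-4, m) - 75)**2 = ((70 - 10*6 - 7*(-4) + 6*(-4)) - 75)**2 = ((70 - 60 + 28 - 24) - 75)**2 = (14 - 75)**2 = (-61)**2 = 3721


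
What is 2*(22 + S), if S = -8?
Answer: 28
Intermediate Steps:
2*(22 + S) = 2*(22 - 8) = 2*14 = 28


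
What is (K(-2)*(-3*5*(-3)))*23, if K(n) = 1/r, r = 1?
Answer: 1035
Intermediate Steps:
K(n) = 1 (K(n) = 1/1 = 1)
(K(-2)*(-3*5*(-3)))*23 = (1*(-3*5*(-3)))*23 = (1*(-15*(-3)))*23 = (1*45)*23 = 45*23 = 1035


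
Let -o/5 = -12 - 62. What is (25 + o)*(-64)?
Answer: -25280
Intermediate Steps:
o = 370 (o = -5*(-12 - 62) = -5*(-74) = 370)
(25 + o)*(-64) = (25 + 370)*(-64) = 395*(-64) = -25280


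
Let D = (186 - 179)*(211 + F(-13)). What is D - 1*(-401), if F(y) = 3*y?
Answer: 1605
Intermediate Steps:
D = 1204 (D = (186 - 179)*(211 + 3*(-13)) = 7*(211 - 39) = 7*172 = 1204)
D - 1*(-401) = 1204 - 1*(-401) = 1204 + 401 = 1605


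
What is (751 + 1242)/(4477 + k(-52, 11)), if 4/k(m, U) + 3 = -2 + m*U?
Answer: 1149961/2583225 ≈ 0.44516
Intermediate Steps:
k(m, U) = 4/(-5 + U*m) (k(m, U) = 4/(-3 + (-2 + m*U)) = 4/(-3 + (-2 + U*m)) = 4/(-5 + U*m))
(751 + 1242)/(4477 + k(-52, 11)) = (751 + 1242)/(4477 + 4/(-5 + 11*(-52))) = 1993/(4477 + 4/(-5 - 572)) = 1993/(4477 + 4/(-577)) = 1993/(4477 + 4*(-1/577)) = 1993/(4477 - 4/577) = 1993/(2583225/577) = 1993*(577/2583225) = 1149961/2583225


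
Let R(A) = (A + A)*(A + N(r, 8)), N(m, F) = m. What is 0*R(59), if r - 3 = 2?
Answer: 0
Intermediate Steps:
r = 5 (r = 3 + 2 = 5)
R(A) = 2*A*(5 + A) (R(A) = (A + A)*(A + 5) = (2*A)*(5 + A) = 2*A*(5 + A))
0*R(59) = 0*(2*59*(5 + 59)) = 0*(2*59*64) = 0*7552 = 0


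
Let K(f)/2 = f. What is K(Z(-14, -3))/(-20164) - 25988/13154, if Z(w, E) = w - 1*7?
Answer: -130867391/66309314 ≈ -1.9736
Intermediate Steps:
Z(w, E) = -7 + w (Z(w, E) = w - 7 = -7 + w)
K(f) = 2*f
K(Z(-14, -3))/(-20164) - 25988/13154 = (2*(-7 - 14))/(-20164) - 25988/13154 = (2*(-21))*(-1/20164) - 25988*1/13154 = -42*(-1/20164) - 12994/6577 = 21/10082 - 12994/6577 = -130867391/66309314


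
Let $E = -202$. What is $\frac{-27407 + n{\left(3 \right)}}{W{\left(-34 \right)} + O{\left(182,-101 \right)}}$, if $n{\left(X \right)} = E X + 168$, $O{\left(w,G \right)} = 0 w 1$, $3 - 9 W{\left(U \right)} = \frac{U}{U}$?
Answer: $- \frac{250605}{2} \approx -1.253 \cdot 10^{5}$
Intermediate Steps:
$W{\left(U \right)} = \frac{2}{9}$ ($W{\left(U \right)} = \frac{1}{3} - \frac{U \frac{1}{U}}{9} = \frac{1}{3} - \frac{1}{9} = \frac{2}{9}$)
$O{\left(w,G \right)} = 0$ ($O{\left(w,G \right)} = 0 \cdot 1 = 0$)
$n{\left(X \right)} = 168 - 202 X$ ($n{\left(X \right)} = - 202 X + 168 = 168 - 202 X$)
$\frac{-27407 + n{\left(3 \right)}}{W{\left(-34 \right)} + O{\left(182,-101 \right)}} = \frac{-27407 + \left(168 - 606\right)}{\frac{2}{9} + 0} = \frac{-27407 + \left(168 - 606\right)}{\frac{2}{9}} = \left(-27407 - 438\right) \frac{9}{2} = \left(-27845\right) \frac{9}{2} = - \frac{250605}{2}$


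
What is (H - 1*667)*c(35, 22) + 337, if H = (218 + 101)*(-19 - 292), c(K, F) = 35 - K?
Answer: 337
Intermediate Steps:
H = -99209 (H = 319*(-311) = -99209)
(H - 1*667)*c(35, 22) + 337 = (-99209 - 1*667)*(35 - 1*35) + 337 = (-99209 - 667)*(35 - 35) + 337 = -99876*0 + 337 = 0 + 337 = 337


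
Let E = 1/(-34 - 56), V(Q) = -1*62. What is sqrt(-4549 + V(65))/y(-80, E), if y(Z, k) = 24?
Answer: I*sqrt(4611)/24 ≈ 2.8293*I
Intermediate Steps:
V(Q) = -62
E = -1/90 (E = 1/(-90) = -1/90 ≈ -0.011111)
sqrt(-4549 + V(65))/y(-80, E) = sqrt(-4549 - 62)/24 = sqrt(-4611)*(1/24) = (I*sqrt(4611))*(1/24) = I*sqrt(4611)/24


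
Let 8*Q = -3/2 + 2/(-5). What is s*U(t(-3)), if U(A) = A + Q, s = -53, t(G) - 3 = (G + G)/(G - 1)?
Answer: -18073/80 ≈ -225.91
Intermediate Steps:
Q = -19/80 (Q = (-3/2 + 2/(-5))/8 = (-3*½ + 2*(-⅕))/8 = (-3/2 - ⅖)/8 = (⅛)*(-19/10) = -19/80 ≈ -0.23750)
t(G) = 3 + 2*G/(-1 + G) (t(G) = 3 + (G + G)/(G - 1) = 3 + (2*G)/(-1 + G) = 3 + 2*G/(-1 + G))
U(A) = -19/80 + A (U(A) = A - 19/80 = -19/80 + A)
s*U(t(-3)) = -53*(-19/80 + (-3 + 5*(-3))/(-1 - 3)) = -53*(-19/80 + (-3 - 15)/(-4)) = -53*(-19/80 - ¼*(-18)) = -53*(-19/80 + 9/2) = -53*341/80 = -18073/80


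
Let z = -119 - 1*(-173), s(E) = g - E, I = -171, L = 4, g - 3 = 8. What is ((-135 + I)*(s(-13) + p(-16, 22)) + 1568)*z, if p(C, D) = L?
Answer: -378000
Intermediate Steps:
g = 11 (g = 3 + 8 = 11)
p(C, D) = 4
s(E) = 11 - E
z = 54 (z = -119 + 173 = 54)
((-135 + I)*(s(-13) + p(-16, 22)) + 1568)*z = ((-135 - 171)*((11 - 1*(-13)) + 4) + 1568)*54 = (-306*((11 + 13) + 4) + 1568)*54 = (-306*(24 + 4) + 1568)*54 = (-306*28 + 1568)*54 = (-8568 + 1568)*54 = -7000*54 = -378000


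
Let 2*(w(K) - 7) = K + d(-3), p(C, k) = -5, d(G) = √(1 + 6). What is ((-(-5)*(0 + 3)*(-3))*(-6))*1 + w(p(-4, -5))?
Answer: 549/2 + √7/2 ≈ 275.82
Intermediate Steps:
d(G) = √7
w(K) = 7 + K/2 + √7/2 (w(K) = 7 + (K + √7)/2 = 7 + (K/2 + √7/2) = 7 + K/2 + √7/2)
((-(-5)*(0 + 3)*(-3))*(-6))*1 + w(p(-4, -5)) = ((-(-5)*(0 + 3)*(-3))*(-6))*1 + (7 + (½)*(-5) + √7/2) = ((-(-5)*3*(-3))*(-6))*1 + (7 - 5/2 + √7/2) = ((-1*(-15)*(-3))*(-6))*1 + (9/2 + √7/2) = ((15*(-3))*(-6))*1 + (9/2 + √7/2) = -45*(-6)*1 + (9/2 + √7/2) = 270*1 + (9/2 + √7/2) = 270 + (9/2 + √7/2) = 549/2 + √7/2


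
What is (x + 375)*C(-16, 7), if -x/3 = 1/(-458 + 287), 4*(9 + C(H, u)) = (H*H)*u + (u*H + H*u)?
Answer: 8187008/57 ≈ 1.4363e+5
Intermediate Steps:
C(H, u) = -9 + H*u/2 + u*H²/4 (C(H, u) = -9 + ((H*H)*u + (u*H + H*u))/4 = -9 + (H²*u + (H*u + H*u))/4 = -9 + (u*H² + 2*H*u)/4 = -9 + (H*u/2 + u*H²/4) = -9 + H*u/2 + u*H²/4)
x = 1/57 (x = -3/(-458 + 287) = -3/(-171) = -3*(-1/171) = 1/57 ≈ 0.017544)
(x + 375)*C(-16, 7) = (1/57 + 375)*(-9 + (½)*(-16)*7 + (¼)*7*(-16)²) = 21376*(-9 - 56 + (¼)*7*256)/57 = 21376*(-9 - 56 + 448)/57 = (21376/57)*383 = 8187008/57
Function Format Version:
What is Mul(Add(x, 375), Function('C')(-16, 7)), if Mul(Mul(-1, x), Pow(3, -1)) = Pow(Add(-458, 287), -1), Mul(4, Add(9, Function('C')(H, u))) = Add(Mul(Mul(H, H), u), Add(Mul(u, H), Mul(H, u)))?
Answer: Rational(8187008, 57) ≈ 1.4363e+5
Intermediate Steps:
Function('C')(H, u) = Add(-9, Mul(Rational(1, 2), H, u), Mul(Rational(1, 4), u, Pow(H, 2))) (Function('C')(H, u) = Add(-9, Mul(Rational(1, 4), Add(Mul(Mul(H, H), u), Add(Mul(u, H), Mul(H, u))))) = Add(-9, Mul(Rational(1, 4), Add(Mul(Pow(H, 2), u), Add(Mul(H, u), Mul(H, u))))) = Add(-9, Mul(Rational(1, 4), Add(Mul(u, Pow(H, 2)), Mul(2, H, u)))) = Add(-9, Add(Mul(Rational(1, 2), H, u), Mul(Rational(1, 4), u, Pow(H, 2)))) = Add(-9, Mul(Rational(1, 2), H, u), Mul(Rational(1, 4), u, Pow(H, 2))))
x = Rational(1, 57) (x = Mul(-3, Pow(Add(-458, 287), -1)) = Mul(-3, Pow(-171, -1)) = Mul(-3, Rational(-1, 171)) = Rational(1, 57) ≈ 0.017544)
Mul(Add(x, 375), Function('C')(-16, 7)) = Mul(Add(Rational(1, 57), 375), Add(-9, Mul(Rational(1, 2), -16, 7), Mul(Rational(1, 4), 7, Pow(-16, 2)))) = Mul(Rational(21376, 57), Add(-9, -56, Mul(Rational(1, 4), 7, 256))) = Mul(Rational(21376, 57), Add(-9, -56, 448)) = Mul(Rational(21376, 57), 383) = Rational(8187008, 57)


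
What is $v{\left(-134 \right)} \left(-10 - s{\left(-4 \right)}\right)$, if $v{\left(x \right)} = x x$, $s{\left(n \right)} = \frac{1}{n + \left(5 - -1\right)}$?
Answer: $-188538$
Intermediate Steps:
$s{\left(n \right)} = \frac{1}{6 + n}$ ($s{\left(n \right)} = \frac{1}{n + \left(5 + 1\right)} = \frac{1}{n + 6} = \frac{1}{6 + n}$)
$v{\left(x \right)} = x^{2}$
$v{\left(-134 \right)} \left(-10 - s{\left(-4 \right)}\right) = \left(-134\right)^{2} \left(-10 - \frac{1}{6 - 4}\right) = 17956 \left(-10 - \frac{1}{2}\right) = 17956 \left(- \frac{21}{2}\right) = -188538$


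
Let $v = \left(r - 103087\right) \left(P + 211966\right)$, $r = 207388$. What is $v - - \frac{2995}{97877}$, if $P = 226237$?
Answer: $\frac{4473469371731326}{97877} \approx 4.5705 \cdot 10^{10}$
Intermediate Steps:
$v = 45705011103$ ($v = \left(207388 - 103087\right) \left(226237 + 211966\right) = 104301 \cdot 438203 = 45705011103$)
$v - - \frac{2995}{97877} = 45705011103 - - \frac{2995}{97877} = 45705011103 + \frac{2995}{97877} = \frac{4473469371731326}{97877}$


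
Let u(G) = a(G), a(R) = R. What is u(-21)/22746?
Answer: -7/7582 ≈ -0.00092324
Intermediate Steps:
u(G) = G
u(-21)/22746 = -21/22746 = -21*1/22746 = -7/7582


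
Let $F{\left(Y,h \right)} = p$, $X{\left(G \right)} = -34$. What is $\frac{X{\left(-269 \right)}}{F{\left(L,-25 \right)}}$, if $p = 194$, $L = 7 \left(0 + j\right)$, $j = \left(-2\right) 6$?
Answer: $- \frac{17}{97} \approx -0.17526$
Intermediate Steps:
$j = -12$
$L = -84$ ($L = 7 \left(0 - 12\right) = 7 \left(-12\right) = -84$)
$F{\left(Y,h \right)} = 194$
$\frac{X{\left(-269 \right)}}{F{\left(L,-25 \right)}} = - \frac{34}{194} = \left(-34\right) \frac{1}{194} = - \frac{17}{97}$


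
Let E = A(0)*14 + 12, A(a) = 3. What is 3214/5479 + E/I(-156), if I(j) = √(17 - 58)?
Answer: 3214/5479 - 54*I*√41/41 ≈ 0.5866 - 8.4334*I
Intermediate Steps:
I(j) = I*√41 (I(j) = √(-41) = I*√41)
E = 54 (E = 3*14 + 12 = 42 + 12 = 54)
3214/5479 + E/I(-156) = 3214/5479 + 54/((I*√41)) = 3214*(1/5479) + 54*(-I*√41/41) = 3214/5479 - 54*I*√41/41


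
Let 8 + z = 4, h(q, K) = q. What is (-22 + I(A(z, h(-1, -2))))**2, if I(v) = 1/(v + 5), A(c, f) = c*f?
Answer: 38809/81 ≈ 479.12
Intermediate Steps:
z = -4 (z = -8 + 4 = -4)
I(v) = 1/(5 + v)
(-22 + I(A(z, h(-1, -2))))**2 = (-22 + 1/(5 - 4*(-1)))**2 = (-22 + 1/(5 + 4))**2 = (-22 + 1/9)**2 = (-197/9)**2 = 38809/81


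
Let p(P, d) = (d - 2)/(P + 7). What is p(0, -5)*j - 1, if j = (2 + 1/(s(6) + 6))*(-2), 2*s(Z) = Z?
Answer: 29/9 ≈ 3.2222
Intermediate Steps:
p(P, d) = (-2 + d)/(7 + P)
s(Z) = Z/2
j = -38/9 (j = (2 + 1/((½)*6 + 6))*(-2) = (2 + 1/(3 + 6))*(-2) = (2 + 1/9)*(-2) = (2 + ⅑)*(-2) = (19/9)*(-2) = -38/9 ≈ -4.2222)
p(0, -5)*j - 1 = ((-2 - 5)/(7 + 0))*(-38/9) - 1 = (-7/7)*(-38/9) - 1 = ((⅐)*(-7))*(-38/9) - 1 = -1*(-38/9) - 1 = 38/9 - 1 = 29/9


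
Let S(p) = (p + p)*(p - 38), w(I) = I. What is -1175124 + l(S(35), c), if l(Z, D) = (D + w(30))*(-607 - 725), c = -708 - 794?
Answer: 785580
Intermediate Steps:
S(p) = 2*p*(-38 + p) (S(p) = (2*p)*(-38 + p) = 2*p*(-38 + p))
c = -1502
l(Z, D) = -39960 - 1332*D (l(Z, D) = (D + 30)*(-607 - 725) = (30 + D)*(-1332) = -39960 - 1332*D)
-1175124 + l(S(35), c) = -1175124 + (-39960 - 1332*(-1502)) = -1175124 + (-39960 + 2000664) = -1175124 + 1960704 = 785580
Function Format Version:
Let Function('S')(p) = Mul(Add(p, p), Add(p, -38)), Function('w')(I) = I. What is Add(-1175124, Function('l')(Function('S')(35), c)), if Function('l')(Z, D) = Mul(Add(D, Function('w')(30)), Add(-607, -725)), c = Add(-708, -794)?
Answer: 785580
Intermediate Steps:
Function('S')(p) = Mul(2, p, Add(-38, p)) (Function('S')(p) = Mul(Mul(2, p), Add(-38, p)) = Mul(2, p, Add(-38, p)))
c = -1502
Function('l')(Z, D) = Add(-39960, Mul(-1332, D)) (Function('l')(Z, D) = Mul(Add(D, 30), Add(-607, -725)) = Mul(Add(30, D), -1332) = Add(-39960, Mul(-1332, D)))
Add(-1175124, Function('l')(Function('S')(35), c)) = Add(-1175124, Add(-39960, Mul(-1332, -1502))) = Add(-1175124, Add(-39960, 2000664)) = Add(-1175124, 1960704) = 785580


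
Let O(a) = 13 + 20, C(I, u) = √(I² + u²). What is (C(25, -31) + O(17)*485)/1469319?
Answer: 5335/489773 + √1586/1469319 ≈ 0.010920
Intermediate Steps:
O(a) = 33
(C(25, -31) + O(17)*485)/1469319 = (√(25² + (-31)²) + 33*485)/1469319 = (√(625 + 961) + 16005)*(1/1469319) = (√1586 + 16005)*(1/1469319) = (16005 + √1586)*(1/1469319) = 5335/489773 + √1586/1469319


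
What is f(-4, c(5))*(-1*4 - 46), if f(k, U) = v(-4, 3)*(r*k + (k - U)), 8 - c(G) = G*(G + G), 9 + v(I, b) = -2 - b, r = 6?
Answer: 9800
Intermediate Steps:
v(I, b) = -11 - b (v(I, b) = -9 + (-2 - b) = -11 - b)
c(G) = 8 - 2*G² (c(G) = 8 - G*(G + G) = 8 - G*2*G = 8 - 2*G²)
f(k, U) = -98*k + 14*U (f(k, U) = (-11 - 1*3)*(6*k + (k - U)) = (-11 - 3)*(-U + 7*k) = -14*(-U + 7*k) = -98*k + 14*U)
f(-4, c(5))*(-1*4 - 46) = (-98*(-4) + 14*(8 - 2*5²))*(-1*4 - 46) = (392 + 14*(8 - 2*25))*(-4 - 46) = (392 + 14*(8 - 50))*(-50) = (392 + 14*(-42))*(-50) = (392 - 588)*(-50) = -196*(-50) = 9800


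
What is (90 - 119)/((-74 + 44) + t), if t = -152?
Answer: 29/182 ≈ 0.15934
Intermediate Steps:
(90 - 119)/((-74 + 44) + t) = (90 - 119)/((-74 + 44) - 152) = -29/(-30 - 152) = -29/(-182) = -1/182*(-29) = 29/182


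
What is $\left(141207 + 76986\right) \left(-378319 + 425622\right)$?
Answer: $10321183479$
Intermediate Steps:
$\left(141207 + 76986\right) \left(-378319 + 425622\right) = 218193 \cdot 47303 = 10321183479$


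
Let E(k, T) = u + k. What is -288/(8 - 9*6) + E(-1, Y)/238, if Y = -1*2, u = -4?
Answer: 34157/5474 ≈ 6.2399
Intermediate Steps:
Y = -2
E(k, T) = -4 + k
-288/(8 - 9*6) + E(-1, Y)/238 = -288/(8 - 9*6) + (-4 - 1)/238 = -288/(8 - 54) - 5*1/238 = -288/(-46) - 5/238 = -288*(-1/46) - 5/238 = 144/23 - 5/238 = 34157/5474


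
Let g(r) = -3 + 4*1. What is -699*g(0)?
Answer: -699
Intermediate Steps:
g(r) = 1 (g(r) = -3 + 4 = 1)
-699*g(0) = -699*1 = -699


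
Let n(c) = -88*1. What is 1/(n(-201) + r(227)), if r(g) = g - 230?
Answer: -1/91 ≈ -0.010989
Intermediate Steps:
r(g) = -230 + g
n(c) = -88
1/(n(-201) + r(227)) = 1/(-88 + (-230 + 227)) = 1/(-88 - 3) = 1/(-91) = -1/91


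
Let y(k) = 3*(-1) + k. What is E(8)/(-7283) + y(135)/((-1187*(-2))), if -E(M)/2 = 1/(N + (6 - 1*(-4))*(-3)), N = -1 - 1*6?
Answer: 17782712/319862077 ≈ 0.055595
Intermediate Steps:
N = -7 (N = -1 - 6 = -7)
y(k) = -3 + k
E(M) = 2/37 (E(M) = -2/(-7 + (6 - 1*(-4))*(-3)) = -2/(-7 + (6 + 4)*(-3)) = -2/(-7 + 10*(-3)) = -2/(-7 - 30) = -2/(-37) = -2*(-1/37) = 2/37)
E(8)/(-7283) + y(135)/((-1187*(-2))) = (2/37)/(-7283) + (-3 + 135)/((-1187*(-2))) = (2/37)*(-1/7283) + 132/2374 = -2/269471 + 132*(1/2374) = -2/269471 + 66/1187 = 17782712/319862077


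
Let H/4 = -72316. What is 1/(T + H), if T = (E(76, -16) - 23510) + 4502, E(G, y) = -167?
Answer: -1/308439 ≈ -3.2421e-6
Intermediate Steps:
H = -289264 (H = 4*(-72316) = -289264)
T = -19175 (T = (-167 - 23510) + 4502 = -23677 + 4502 = -19175)
1/(T + H) = 1/(-19175 - 289264) = 1/(-308439) = -1/308439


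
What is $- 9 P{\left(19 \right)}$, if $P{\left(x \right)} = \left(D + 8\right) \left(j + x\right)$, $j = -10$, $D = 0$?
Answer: $-648$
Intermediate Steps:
$P{\left(x \right)} = -80 + 8 x$ ($P{\left(x \right)} = \left(0 + 8\right) \left(-10 + x\right) = 8 \left(-10 + x\right) = -80 + 8 x$)
$- 9 P{\left(19 \right)} = - 9 \left(-80 + 8 \cdot 19\right) = - 9 \left(-80 + 152\right) = \left(-9\right) 72 = -648$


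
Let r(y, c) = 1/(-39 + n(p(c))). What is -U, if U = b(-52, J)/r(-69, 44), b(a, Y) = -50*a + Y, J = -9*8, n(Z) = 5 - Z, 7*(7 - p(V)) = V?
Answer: 614304/7 ≈ 87758.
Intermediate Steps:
p(V) = 7 - V/7
J = -72
r(y, c) = 1/(-41 + c/7) (r(y, c) = 1/(-39 + (5 - (7 - c/7))) = 1/(-39 + (5 + (-7 + c/7))) = 1/(-39 + (-2 + c/7)) = 1/(-41 + c/7))
b(a, Y) = Y - 50*a
U = -614304/7 (U = (-72 - 50*(-52))/((7/(-287 + 44))) = (-72 + 2600)/((7/(-243))) = 2528/((7*(-1/243))) = 2528/(-7/243) = 2528*(-243/7) = -614304/7 ≈ -87758.)
-U = -1*(-614304/7) = 614304/7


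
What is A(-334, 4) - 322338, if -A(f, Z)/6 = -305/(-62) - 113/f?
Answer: -1668907140/5177 ≈ -3.2237e+5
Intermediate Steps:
A(f, Z) = -915/31 + 678/f (A(f, Z) = -6*(-305/(-62) - 113/f) = -6*(-305*(-1/62) - 113/f) = -6*(305/62 - 113/f) = -915/31 + 678/f)
A(-334, 4) - 322338 = (-915/31 + 678/(-334)) - 322338 = (-915/31 + 678*(-1/334)) - 322338 = (-915/31 - 339/167) - 322338 = -163314/5177 - 322338 = -1668907140/5177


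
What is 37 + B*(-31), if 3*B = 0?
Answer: 37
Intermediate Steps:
B = 0 (B = (⅓)*0 = 0)
37 + B*(-31) = 37 + 0*(-31) = 37 + 0 = 37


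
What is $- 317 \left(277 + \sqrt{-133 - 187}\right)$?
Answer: $-87809 - 2536 i \sqrt{5} \approx -87809.0 - 5670.7 i$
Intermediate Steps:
$- 317 \left(277 + \sqrt{-133 - 187}\right) = - 317 \left(277 + \sqrt{-320}\right) = - 317 \left(277 + 8 i \sqrt{5}\right) = -87809 - 2536 i \sqrt{5}$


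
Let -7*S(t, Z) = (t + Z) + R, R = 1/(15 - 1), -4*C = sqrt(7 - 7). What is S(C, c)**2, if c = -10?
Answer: 19321/9604 ≈ 2.0118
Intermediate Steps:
C = 0 (C = -sqrt(7 - 7)/4 = -sqrt(0)/4 = -1/4*0 = 0)
R = 1/14 ≈ 0.071429
S(t, Z) = -1/98 - Z/7 - t/7 (S(t, Z) = -((t + Z) + 1/14)/7 = -((Z + t) + 1/14)/7 = -(1/14 + Z + t)/7 = -1/98 - Z/7 - t/7)
S(C, c)**2 = (-1/98 - 1/7*(-10) - 1/7*0)**2 = (-1/98 + 10/7 + 0)**2 = (139/98)**2 = 19321/9604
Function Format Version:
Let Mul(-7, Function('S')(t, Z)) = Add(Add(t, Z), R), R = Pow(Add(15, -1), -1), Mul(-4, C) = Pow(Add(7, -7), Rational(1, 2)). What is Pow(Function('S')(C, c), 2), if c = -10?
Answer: Rational(19321, 9604) ≈ 2.0118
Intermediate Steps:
C = 0 (C = Mul(Rational(-1, 4), Pow(Add(7, -7), Rational(1, 2))) = Mul(Rational(-1, 4), Pow(0, Rational(1, 2))) = Mul(Rational(-1, 4), 0) = 0)
R = Rational(1, 14) (R = Pow(14, -1) = Rational(1, 14) ≈ 0.071429)
Function('S')(t, Z) = Add(Rational(-1, 98), Mul(Rational(-1, 7), Z), Mul(Rational(-1, 7), t)) (Function('S')(t, Z) = Mul(Rational(-1, 7), Add(Add(t, Z), Rational(1, 14))) = Mul(Rational(-1, 7), Add(Add(Z, t), Rational(1, 14))) = Mul(Rational(-1, 7), Add(Rational(1, 14), Z, t)) = Add(Rational(-1, 98), Mul(Rational(-1, 7), Z), Mul(Rational(-1, 7), t)))
Pow(Function('S')(C, c), 2) = Pow(Add(Rational(-1, 98), Mul(Rational(-1, 7), -10), Mul(Rational(-1, 7), 0)), 2) = Pow(Add(Rational(-1, 98), Rational(10, 7), 0), 2) = Pow(Rational(139, 98), 2) = Rational(19321, 9604)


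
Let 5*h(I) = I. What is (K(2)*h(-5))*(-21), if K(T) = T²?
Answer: 84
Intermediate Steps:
h(I) = I/5
(K(2)*h(-5))*(-21) = (2²*((⅕)*(-5)))*(-21) = (4*(-1))*(-21) = -4*(-21) = 84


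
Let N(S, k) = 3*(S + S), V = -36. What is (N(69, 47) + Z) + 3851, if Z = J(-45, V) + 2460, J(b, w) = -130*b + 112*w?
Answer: 8543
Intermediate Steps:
N(S, k) = 6*S (N(S, k) = 3*(2*S) = 6*S)
Z = 4278 (Z = (-130*(-45) + 112*(-36)) + 2460 = (5850 - 4032) + 2460 = 1818 + 2460 = 4278)
(N(69, 47) + Z) + 3851 = (6*69 + 4278) + 3851 = (414 + 4278) + 3851 = 4692 + 3851 = 8543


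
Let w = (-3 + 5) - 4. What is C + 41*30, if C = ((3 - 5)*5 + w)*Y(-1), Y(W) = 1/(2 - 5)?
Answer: 1234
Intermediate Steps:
w = -2 (w = 2 - 4 = -2)
Y(W) = -1/3 (Y(W) = 1/(-3) = -1/3)
C = 4 (C = ((3 - 5)*5 - 2)*(-1/3) = (-2*5 - 2)*(-1/3) = (-10 - 2)*(-1/3) = -12*(-1/3) = 4)
C + 41*30 = 4 + 41*30 = 4 + 1230 = 1234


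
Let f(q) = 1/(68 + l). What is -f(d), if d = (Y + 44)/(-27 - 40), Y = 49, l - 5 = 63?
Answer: -1/136 ≈ -0.0073529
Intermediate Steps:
l = 68 (l = 5 + 63 = 68)
d = -93/67 (d = (49 + 44)/(-27 - 40) = 93/(-67) = 93*(-1/67) = -93/67 ≈ -1.3881)
f(q) = 1/136 (f(q) = 1/(68 + 68) = 1/136)
-f(d) = -1*1/136 = -1/136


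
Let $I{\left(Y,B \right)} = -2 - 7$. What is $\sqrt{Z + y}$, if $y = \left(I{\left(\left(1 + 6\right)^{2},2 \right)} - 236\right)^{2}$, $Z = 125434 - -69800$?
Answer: $\sqrt{255259} \approx 505.23$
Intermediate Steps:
$Z = 195234$ ($Z = 125434 + 69800 = 195234$)
$I{\left(Y,B \right)} = -9$ ($I{\left(Y,B \right)} = -2 - 7 = -9$)
$y = 60025$ ($y = \left(-9 - 236\right)^{2} = \left(-245\right)^{2} = 60025$)
$\sqrt{Z + y} = \sqrt{195234 + 60025} = \sqrt{255259}$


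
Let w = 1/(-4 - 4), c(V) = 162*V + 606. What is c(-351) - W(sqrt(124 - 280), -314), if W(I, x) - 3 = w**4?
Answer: -230436865/4096 ≈ -56259.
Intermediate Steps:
c(V) = 606 + 162*V
w = -1/8 (w = 1/(-8) = -1/8 ≈ -0.12500)
W(I, x) = 12289/4096 (W(I, x) = 3 + (-1/8)**4 = 3 + 1/4096 = 12289/4096)
c(-351) - W(sqrt(124 - 280), -314) = (606 + 162*(-351)) - 1*12289/4096 = (606 - 56862) - 12289/4096 = -56256 - 12289/4096 = -230436865/4096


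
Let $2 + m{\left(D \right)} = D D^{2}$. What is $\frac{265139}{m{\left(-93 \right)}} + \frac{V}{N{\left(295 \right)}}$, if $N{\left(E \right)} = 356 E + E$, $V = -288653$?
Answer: $- \frac{260103752212}{84711068085} \approx -3.0705$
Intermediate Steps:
$m{\left(D \right)} = -2 + D^{3}$ ($m{\left(D \right)} = -2 + D D^{2} = -2 + D^{3}$)
$N{\left(E \right)} = 357 E$
$\frac{265139}{m{\left(-93 \right)}} + \frac{V}{N{\left(295 \right)}} = \frac{265139}{-2 + \left(-93\right)^{3}} - \frac{288653}{357 \cdot 295} = \frac{265139}{-2 - 804357} - \frac{288653}{105315} = \frac{265139}{-804359} - \frac{288653}{105315} = 265139 \left(- \frac{1}{804359}\right) - \frac{288653}{105315} = - \frac{265139}{804359} - \frac{288653}{105315} = - \frac{260103752212}{84711068085}$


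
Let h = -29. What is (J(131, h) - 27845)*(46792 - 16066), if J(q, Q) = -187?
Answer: -861311232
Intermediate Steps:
(J(131, h) - 27845)*(46792 - 16066) = (-187 - 27845)*(46792 - 16066) = -28032*30726 = -861311232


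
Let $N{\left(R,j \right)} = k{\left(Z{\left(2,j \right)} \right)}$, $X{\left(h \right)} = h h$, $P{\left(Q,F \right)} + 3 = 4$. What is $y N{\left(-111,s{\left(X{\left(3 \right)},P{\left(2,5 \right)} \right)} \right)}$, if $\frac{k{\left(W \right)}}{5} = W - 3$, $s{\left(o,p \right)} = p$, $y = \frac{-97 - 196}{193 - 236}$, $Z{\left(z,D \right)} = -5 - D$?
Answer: $- \frac{13185}{43} \approx -306.63$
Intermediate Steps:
$P{\left(Q,F \right)} = 1$ ($P{\left(Q,F \right)} = -3 + 4 = 1$)
$y = \frac{293}{43}$ ($y = - \frac{293}{-43} = \left(-293\right) \left(- \frac{1}{43}\right) = \frac{293}{43} \approx 6.8139$)
$X{\left(h \right)} = h^{2}$
$k{\left(W \right)} = -15 + 5 W$ ($k{\left(W \right)} = 5 \left(W - 3\right) = 5 \left(-3 + W\right) = -15 + 5 W$)
$N{\left(R,j \right)} = -40 - 5 j$ ($N{\left(R,j \right)} = -15 + 5 \left(-5 - j\right) = -15 - \left(25 + 5 j\right) = -40 - 5 j$)
$y N{\left(-111,s{\left(X{\left(3 \right)},P{\left(2,5 \right)} \right)} \right)} = \frac{293 \left(-40 - 5\right)}{43} = \frac{293}{43} \left(-45\right) = - \frac{13185}{43}$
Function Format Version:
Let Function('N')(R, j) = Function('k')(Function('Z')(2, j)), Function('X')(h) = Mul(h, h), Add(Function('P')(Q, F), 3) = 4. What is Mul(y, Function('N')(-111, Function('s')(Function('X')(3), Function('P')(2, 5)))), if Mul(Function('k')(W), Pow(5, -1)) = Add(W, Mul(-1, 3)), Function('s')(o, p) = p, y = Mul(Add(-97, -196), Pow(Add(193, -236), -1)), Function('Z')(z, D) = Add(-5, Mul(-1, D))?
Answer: Rational(-13185, 43) ≈ -306.63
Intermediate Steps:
Function('P')(Q, F) = 1 (Function('P')(Q, F) = Add(-3, 4) = 1)
y = Rational(293, 43) (y = Mul(-293, Pow(-43, -1)) = Mul(-293, Rational(-1, 43)) = Rational(293, 43) ≈ 6.8139)
Function('X')(h) = Pow(h, 2)
Function('k')(W) = Add(-15, Mul(5, W)) (Function('k')(W) = Mul(5, Add(W, Mul(-1, 3))) = Mul(5, Add(W, -3)) = Mul(5, Add(-3, W)) = Add(-15, Mul(5, W)))
Function('N')(R, j) = Add(-40, Mul(-5, j)) (Function('N')(R, j) = Add(-15, Mul(5, Add(-5, Mul(-1, j)))) = Add(-15, Add(-25, Mul(-5, j))) = Add(-40, Mul(-5, j)))
Mul(y, Function('N')(-111, Function('s')(Function('X')(3), Function('P')(2, 5)))) = Mul(Rational(293, 43), Add(-40, Mul(-5, 1))) = Mul(Rational(293, 43), Add(-40, -5)) = Mul(Rational(293, 43), -45) = Rational(-13185, 43)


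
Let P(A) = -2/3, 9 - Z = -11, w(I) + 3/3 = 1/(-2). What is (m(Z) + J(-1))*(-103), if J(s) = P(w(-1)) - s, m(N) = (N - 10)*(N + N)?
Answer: -123703/3 ≈ -41234.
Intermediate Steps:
w(I) = -3/2 (w(I) = -1 + 1/(-2) = -1 - 1/2 = -3/2)
Z = 20 (Z = 9 - 1*(-11) = 9 + 11 = 20)
m(N) = 2*N*(-10 + N) (m(N) = (-10 + N)*(2*N) = 2*N*(-10 + N))
P(A) = -2/3 (P(A) = -2*1/3 = -2/3)
J(s) = -2/3 - s
(m(Z) + J(-1))*(-103) = (2*20*(-10 + 20) + (-2/3 - 1*(-1)))*(-103) = (2*20*10 + (-2/3 + 1))*(-103) = (400 + 1/3)*(-103) = (1201/3)*(-103) = -123703/3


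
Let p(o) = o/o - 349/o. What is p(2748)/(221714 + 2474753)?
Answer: 2399/7409891316 ≈ 3.2376e-7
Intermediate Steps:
p(o) = 1 - 349/o
p(2748)/(221714 + 2474753) = ((-349 + 2748)/2748)/(221714 + 2474753) = ((1/2748)*2399)/2696467 = (2399/2748)*(1/2696467) = 2399/7409891316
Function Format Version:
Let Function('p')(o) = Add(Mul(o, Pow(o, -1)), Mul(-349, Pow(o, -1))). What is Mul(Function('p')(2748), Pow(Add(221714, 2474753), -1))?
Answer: Rational(2399, 7409891316) ≈ 3.2376e-7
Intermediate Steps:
Function('p')(o) = Add(1, Mul(-349, Pow(o, -1)))
Mul(Function('p')(2748), Pow(Add(221714, 2474753), -1)) = Mul(Mul(Pow(2748, -1), Add(-349, 2748)), Pow(Add(221714, 2474753), -1)) = Mul(Mul(Rational(1, 2748), 2399), Pow(2696467, -1)) = Mul(Rational(2399, 2748), Rational(1, 2696467)) = Rational(2399, 7409891316)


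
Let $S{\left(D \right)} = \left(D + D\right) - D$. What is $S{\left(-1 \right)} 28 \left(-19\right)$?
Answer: $532$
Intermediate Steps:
$S{\left(D \right)} = D$ ($S{\left(D \right)} = 2 D - D = D$)
$S{\left(-1 \right)} 28 \left(-19\right) = \left(-1\right) 28 \left(-19\right) = \left(-28\right) \left(-19\right) = 532$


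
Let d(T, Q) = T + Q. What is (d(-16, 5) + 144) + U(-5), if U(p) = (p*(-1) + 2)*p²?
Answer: 308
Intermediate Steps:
d(T, Q) = Q + T
U(p) = p²*(2 - p) (U(p) = (-p + 2)*p² = (2 - p)*p² = p²*(2 - p))
(d(-16, 5) + 144) + U(-5) = ((5 - 16) + 144) + (-5)²*(2 - 1*(-5)) = (-11 + 144) + 25*(2 + 5) = 133 + 25*7 = 133 + 175 = 308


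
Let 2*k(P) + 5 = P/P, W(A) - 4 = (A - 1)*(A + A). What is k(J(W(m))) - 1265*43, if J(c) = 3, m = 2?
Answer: -54397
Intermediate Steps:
W(A) = 4 + 2*A*(-1 + A) (W(A) = 4 + (A - 1)*(A + A) = 4 + (-1 + A)*(2*A) = 4 + 2*A*(-1 + A))
k(P) = -2 (k(P) = -5/2 + (P/P)/2 = -5/2 + (1/2)*1 = -5/2 + 1/2 = -2)
k(J(W(m))) - 1265*43 = -2 - 1265*43 = -2 - 54395 = -54397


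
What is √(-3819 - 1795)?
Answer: I*√5614 ≈ 74.927*I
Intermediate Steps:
√(-3819 - 1795) = √(-5614) = I*√5614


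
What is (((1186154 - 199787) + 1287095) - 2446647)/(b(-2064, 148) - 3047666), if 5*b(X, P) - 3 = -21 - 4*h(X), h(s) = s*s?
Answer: 865925/32278732 ≈ 0.026827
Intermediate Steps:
h(s) = s²
b(X, P) = -18/5 - 4*X²/5 (b(X, P) = ⅗ + (-21 - 4*X²)/5 = ⅗ + (-21/5 - 4*X²/5) = -18/5 - 4*X²/5)
(((1186154 - 199787) + 1287095) - 2446647)/(b(-2064, 148) - 3047666) = (((1186154 - 199787) + 1287095) - 2446647)/((-18/5 - ⅘*(-2064)²) - 3047666) = ((986367 + 1287095) - 2446647)/((-18/5 - ⅘*4260096) - 3047666) = (2273462 - 2446647)/((-18/5 - 17040384/5) - 3047666) = -173185/(-17040402/5 - 3047666) = -173185/(-32278732/5) = -173185*(-5/32278732) = 865925/32278732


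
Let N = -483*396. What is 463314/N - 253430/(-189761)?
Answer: -597664829/549927378 ≈ -1.0868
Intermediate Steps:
N = -191268
463314/N - 253430/(-189761) = 463314/(-191268) - 253430/(-189761) = 463314*(-1/191268) - 253430*(-1/189761) = -77219/31878 + 253430/189761 = -597664829/549927378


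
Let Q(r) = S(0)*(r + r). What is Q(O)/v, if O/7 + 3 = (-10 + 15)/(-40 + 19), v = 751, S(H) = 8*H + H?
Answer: 0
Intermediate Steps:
S(H) = 9*H
O = -68/3 (O = -21 + 7*((-10 + 15)/(-40 + 19)) = -21 + 7*(5/(-21)) = -21 + 7*(5*(-1/21)) = -21 + 7*(-5/21) = -21 - 5/3 = -68/3 ≈ -22.667)
Q(r) = 0 (Q(r) = (9*0)*(r + r) = 0*(2*r) = 0)
Q(O)/v = 0/751 = 0*(1/751) = 0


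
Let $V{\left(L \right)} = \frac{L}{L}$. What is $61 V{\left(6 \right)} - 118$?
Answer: $-57$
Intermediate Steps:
$V{\left(L \right)} = 1$
$61 V{\left(6 \right)} - 118 = 61 \cdot 1 - 118 = 61 - 118 = -57$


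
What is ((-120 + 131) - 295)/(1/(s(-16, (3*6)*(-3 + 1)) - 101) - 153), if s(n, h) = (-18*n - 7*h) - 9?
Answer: 122120/65789 ≈ 1.8562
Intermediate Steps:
s(n, h) = -9 - 18*n - 7*h
((-120 + 131) - 295)/(1/(s(-16, (3*6)*(-3 + 1)) - 101) - 153) = ((-120 + 131) - 295)/(1/((-9 - 18*(-16) - 7*3*6*(-3 + 1)) - 101) - 153) = (11 - 295)/(1/((-9 + 288 - 126*(-2)) - 101) - 153) = -284/(1/((-9 + 288 - 7*(-36)) - 101) - 153) = -284/(1/((-9 + 288 + 252) - 101) - 153) = -284/(1/(531 - 101) - 153) = -284/(1/430 - 153) = -284/(-65789/430) = -284*(-430/65789) = 122120/65789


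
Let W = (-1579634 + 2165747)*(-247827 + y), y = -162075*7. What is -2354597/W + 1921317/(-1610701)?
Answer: -1556675057245408495/1305013269568280976 ≈ -1.1928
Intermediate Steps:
y = -1134525
W = -810214477776 (W = (-1579634 + 2165747)*(-247827 - 1134525) = 586113*(-1382352) = -810214477776)
-2354597/W + 1921317/(-1610701) = -2354597/(-810214477776) + 1921317/(-1610701) = -2354597*(-1/810214477776) + 1921317*(-1/1610701) = 2354597/810214477776 - 1921317/1610701 = -1556675057245408495/1305013269568280976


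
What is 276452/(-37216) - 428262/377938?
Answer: -15052489321/1758167576 ≈ -8.5615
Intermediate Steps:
276452/(-37216) - 428262/377938 = 276452*(-1/37216) - 428262*1/377938 = -69113/9304 - 214131/188969 = -15052489321/1758167576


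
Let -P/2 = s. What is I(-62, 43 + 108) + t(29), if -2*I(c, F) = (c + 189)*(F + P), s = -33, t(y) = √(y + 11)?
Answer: -27559/2 + 2*√10 ≈ -13773.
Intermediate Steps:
t(y) = √(11 + y)
P = 66 (P = -2*(-33) = 66)
I(c, F) = -(66 + F)*(189 + c)/2 (I(c, F) = -(c + 189)*(F + 66)/2 = -(189 + c)*(66 + F)/2 = -(66 + F)*(189 + c)/2)
I(-62, 43 + 108) + t(29) = (-6237 - 33*(-62) - 189*(43 + 108)/2 - ½*(43 + 108)*(-62)) + √(11 + 29) = (-6237 + 2046 - 189/2*151 - ½*151*(-62)) + √40 = (-6237 + 2046 - 28539/2 + 4681) + 2*√10 = -27559/2 + 2*√10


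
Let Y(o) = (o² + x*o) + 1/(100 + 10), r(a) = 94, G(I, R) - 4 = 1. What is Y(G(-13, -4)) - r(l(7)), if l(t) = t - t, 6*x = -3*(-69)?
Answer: 5693/55 ≈ 103.51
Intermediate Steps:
x = 69/2 (x = (-3*(-69))/6 = (⅙)*207 = 69/2 ≈ 34.500)
l(t) = 0
G(I, R) = 5 (G(I, R) = 4 + 1 = 5)
Y(o) = 1/110 + o² + 69*o/2 (Y(o) = (o² + 69*o/2) + 1/(100 + 10) = (o² + 69*o/2) + 1/110 = 1/110 + o² + 69*o/2)
Y(G(-13, -4)) - r(l(7)) = (1/110 + 5² + (69/2)*5) - 1*94 = (1/110 + 25 + 345/2) - 94 = 10863/55 - 94 = 5693/55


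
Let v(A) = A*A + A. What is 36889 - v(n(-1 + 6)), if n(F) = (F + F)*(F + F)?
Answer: 26789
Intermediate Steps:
n(F) = 4*F**2 (n(F) = (2*F)*(2*F) = 4*F**2)
v(A) = A + A**2 (v(A) = A**2 + A = A + A**2)
36889 - v(n(-1 + 6)) = 36889 - 4*(-1 + 6)**2*(1 + 4*(-1 + 6)**2) = 36889 - 4*5**2*(1 + 4*5**2) = 36889 - 4*25*(1 + 4*25) = 36889 - 100*(1 + 100) = 36889 - 100*101 = 36889 - 1*10100 = 36889 - 10100 = 26789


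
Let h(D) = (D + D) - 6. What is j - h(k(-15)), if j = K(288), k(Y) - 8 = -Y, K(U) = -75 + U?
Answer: 173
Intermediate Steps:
k(Y) = 8 - Y
h(D) = -6 + 2*D (h(D) = 2*D - 6 = -6 + 2*D)
j = 213 (j = -75 + 288 = 213)
j - h(k(-15)) = 213 - (-6 + 2*(8 - 1*(-15))) = 213 - (-6 + 2*(8 + 15)) = 213 - (-6 + 2*23) = 213 - (-6 + 46) = 213 - 1*40 = 213 - 40 = 173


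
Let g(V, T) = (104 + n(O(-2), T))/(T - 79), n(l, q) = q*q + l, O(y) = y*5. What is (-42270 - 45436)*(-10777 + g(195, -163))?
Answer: 115539367541/121 ≈ 9.5487e+8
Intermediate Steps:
O(y) = 5*y
n(l, q) = l + q² (n(l, q) = q² + l = l + q²)
g(V, T) = (94 + T²)/(-79 + T) (g(V, T) = (104 + (5*(-2) + T²))/(T - 79) = (104 + (-10 + T²))/(-79 + T) = (94 + T²)/(-79 + T))
(-42270 - 45436)*(-10777 + g(195, -163)) = (-42270 - 45436)*(-10777 + (94 + (-163)²)/(-79 - 163)) = -87706*(-10777 + (94 + 26569)/(-242)) = -87706*(-10777 - 1/242*26663) = -87706*(-10777 - 26663/242) = -87706*(-2634697/242) = 115539367541/121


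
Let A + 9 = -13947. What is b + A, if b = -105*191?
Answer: -34011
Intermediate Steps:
b = -20055
A = -13956 (A = -9 - 13947 = -13956)
b + A = -20055 - 13956 = -34011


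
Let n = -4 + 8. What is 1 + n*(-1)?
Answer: -3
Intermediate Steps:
n = 4
1 + n*(-1) = 1 + 4*(-1) = 1 - 4 = -3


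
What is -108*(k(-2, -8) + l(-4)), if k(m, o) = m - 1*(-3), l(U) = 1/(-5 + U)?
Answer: -96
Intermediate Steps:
k(m, o) = 3 + m (k(m, o) = m + 3 = 3 + m)
-108*(k(-2, -8) + l(-4)) = -108*((3 - 2) + 1/(-5 - 4)) = -108*(1 + 1/(-9)) = -108*(1 - ⅑) = -108*8/9 = -96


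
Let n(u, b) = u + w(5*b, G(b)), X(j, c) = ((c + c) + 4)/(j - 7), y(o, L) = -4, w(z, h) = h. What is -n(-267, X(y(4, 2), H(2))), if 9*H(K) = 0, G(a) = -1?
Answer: 268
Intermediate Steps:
H(K) = 0 (H(K) = (1/9)*0 = 0)
X(j, c) = (4 + 2*c)/(-7 + j) (X(j, c) = (2*c + 4)/(-7 + j) = (4 + 2*c)/(-7 + j))
n(u, b) = -1 + u (n(u, b) = u - 1 = -1 + u)
-n(-267, X(y(4, 2), H(2))) = -(-1 - 267) = -1*(-268) = 268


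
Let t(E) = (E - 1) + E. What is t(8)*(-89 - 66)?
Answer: -2325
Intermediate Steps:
t(E) = -1 + 2*E (t(E) = (-1 + E) + E = -1 + 2*E)
t(8)*(-89 - 66) = (-1 + 2*8)*(-89 - 66) = (-1 + 16)*(-155) = 15*(-155) = -2325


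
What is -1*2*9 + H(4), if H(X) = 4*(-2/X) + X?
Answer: -16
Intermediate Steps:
H(X) = X - 8/X (H(X) = -8/X + X = X - 8/X)
-1*2*9 + H(4) = -1*2*9 + (4 - 8/4) = -2*9 + (4 - 8*¼) = -18 + (4 - 2) = -18 + 2 = -16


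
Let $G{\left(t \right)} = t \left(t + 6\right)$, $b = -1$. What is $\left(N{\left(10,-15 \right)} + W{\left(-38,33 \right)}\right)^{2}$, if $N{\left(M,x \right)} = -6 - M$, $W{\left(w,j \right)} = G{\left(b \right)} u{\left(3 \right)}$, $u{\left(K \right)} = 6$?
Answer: $2116$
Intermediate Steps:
$G{\left(t \right)} = t \left(6 + t\right)$
$W{\left(w,j \right)} = -30$ ($W{\left(w,j \right)} = - (6 - 1) 6 = \left(-1\right) 5 \cdot 6 = \left(-5\right) 6 = -30$)
$\left(N{\left(10,-15 \right)} + W{\left(-38,33 \right)}\right)^{2} = \left(\left(-6 - 10\right) - 30\right)^{2} = \left(-16 - 30\right)^{2} = \left(-46\right)^{2} = 2116$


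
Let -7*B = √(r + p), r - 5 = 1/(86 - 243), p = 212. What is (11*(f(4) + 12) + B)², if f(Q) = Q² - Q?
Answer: 536205396/7693 - 1056*√1337169/1099 ≈ 68589.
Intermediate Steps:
r = 784/157 (r = 5 + 1/(86 - 243) = 5 + 1/(-157) = 5 - 1/157 = 784/157 ≈ 4.9936)
B = -2*√1337169/1099 (B = -√(784/157 + 212)/7 = -2*√1337169/1099 ≈ -2.1044)
(11*(f(4) + 12) + B)² = (11*(4*(-1 + 4) + 12) - 2*√1337169/1099)² = (11*(4*3 + 12) - 2*√1337169/1099)² = (11*(12 + 12) - 2*√1337169/1099)² = (11*24 - 2*√1337169/1099)² = (264 - 2*√1337169/1099)²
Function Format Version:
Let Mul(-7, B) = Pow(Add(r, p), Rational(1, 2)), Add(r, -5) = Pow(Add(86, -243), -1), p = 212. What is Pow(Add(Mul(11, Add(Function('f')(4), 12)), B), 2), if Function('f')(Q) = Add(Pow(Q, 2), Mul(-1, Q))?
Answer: Add(Rational(536205396, 7693), Mul(Rational(-1056, 1099), Pow(1337169, Rational(1, 2)))) ≈ 68589.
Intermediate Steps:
r = Rational(784, 157) (r = Add(5, Pow(Add(86, -243), -1)) = Add(5, Pow(-157, -1)) = Add(5, Rational(-1, 157)) = Rational(784, 157) ≈ 4.9936)
B = Mul(Rational(-2, 1099), Pow(1337169, Rational(1, 2))) (B = Mul(Rational(-1, 7), Pow(Add(Rational(784, 157), 212), Rational(1, 2))) = Mul(Rational(-1, 7), Pow(Rational(34068, 157), Rational(1, 2))) = Mul(Rational(-1, 7), Mul(Rational(2, 157), Pow(1337169, Rational(1, 2)))) = Mul(Rational(-2, 1099), Pow(1337169, Rational(1, 2))) ≈ -2.1044)
Pow(Add(Mul(11, Add(Function('f')(4), 12)), B), 2) = Pow(Add(Mul(11, Add(Mul(4, Add(-1, 4)), 12)), Mul(Rational(-2, 1099), Pow(1337169, Rational(1, 2)))), 2) = Pow(Add(Mul(11, Add(Mul(4, 3), 12)), Mul(Rational(-2, 1099), Pow(1337169, Rational(1, 2)))), 2) = Pow(Add(Mul(11, Add(12, 12)), Mul(Rational(-2, 1099), Pow(1337169, Rational(1, 2)))), 2) = Pow(Add(Mul(11, 24), Mul(Rational(-2, 1099), Pow(1337169, Rational(1, 2)))), 2) = Pow(Add(264, Mul(Rational(-2, 1099), Pow(1337169, Rational(1, 2)))), 2)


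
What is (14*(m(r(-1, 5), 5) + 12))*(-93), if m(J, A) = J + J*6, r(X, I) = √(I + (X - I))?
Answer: -15624 - 9114*I ≈ -15624.0 - 9114.0*I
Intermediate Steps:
r(X, I) = √X
m(J, A) = 7*J (m(J, A) = J + 6*J = 7*J)
(14*(m(r(-1, 5), 5) + 12))*(-93) = (14*(7*√(-1) + 12))*(-93) = (14*(7*I + 12))*(-93) = (14*(12 + 7*I))*(-93) = (168 + 98*I)*(-93) = -15624 - 9114*I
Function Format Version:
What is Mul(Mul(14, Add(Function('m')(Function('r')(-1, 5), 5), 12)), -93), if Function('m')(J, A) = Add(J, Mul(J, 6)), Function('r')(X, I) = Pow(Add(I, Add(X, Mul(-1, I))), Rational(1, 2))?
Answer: Add(-15624, Mul(-9114, I)) ≈ Add(-15624., Mul(-9114.0, I))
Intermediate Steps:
Function('r')(X, I) = Pow(X, Rational(1, 2))
Function('m')(J, A) = Mul(7, J) (Function('m')(J, A) = Add(J, Mul(6, J)) = Mul(7, J))
Mul(Mul(14, Add(Function('m')(Function('r')(-1, 5), 5), 12)), -93) = Mul(Mul(14, Add(Mul(7, Pow(-1, Rational(1, 2))), 12)), -93) = Mul(Mul(14, Add(Mul(7, I), 12)), -93) = Mul(Mul(14, Add(12, Mul(7, I))), -93) = Mul(Add(168, Mul(98, I)), -93) = Add(-15624, Mul(-9114, I))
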